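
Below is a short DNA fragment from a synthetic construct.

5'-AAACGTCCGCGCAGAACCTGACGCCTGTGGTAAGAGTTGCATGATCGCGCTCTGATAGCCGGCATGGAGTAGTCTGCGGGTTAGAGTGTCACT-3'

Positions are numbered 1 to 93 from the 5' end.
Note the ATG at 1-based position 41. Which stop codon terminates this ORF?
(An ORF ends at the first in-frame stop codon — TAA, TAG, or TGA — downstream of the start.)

TGA

Codons from position 41: ATG (41–43), ATC (44–46), GCG (47–49), CTC (50–52), TGA (53–55).
The first in-frame stop codon is TGA.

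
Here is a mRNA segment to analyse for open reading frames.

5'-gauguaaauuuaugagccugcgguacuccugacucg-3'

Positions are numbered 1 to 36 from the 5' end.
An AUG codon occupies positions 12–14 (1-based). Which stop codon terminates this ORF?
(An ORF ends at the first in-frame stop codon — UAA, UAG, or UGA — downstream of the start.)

UGA

Codons from position 12: AUG (12–14), AGC (15–17), CUG (18–20), CGG (21–23), UAC (24–26), UCC (27–29), UGA (30–32).
The first in-frame stop codon is UGA.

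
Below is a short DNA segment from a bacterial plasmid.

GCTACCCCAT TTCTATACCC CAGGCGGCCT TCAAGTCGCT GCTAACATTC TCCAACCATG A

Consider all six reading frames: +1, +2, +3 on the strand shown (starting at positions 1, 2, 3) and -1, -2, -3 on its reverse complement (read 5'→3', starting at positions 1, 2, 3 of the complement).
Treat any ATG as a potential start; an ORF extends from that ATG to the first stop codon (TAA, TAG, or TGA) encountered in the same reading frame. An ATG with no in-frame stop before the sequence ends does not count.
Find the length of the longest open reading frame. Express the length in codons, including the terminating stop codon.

6

Reverse complement (5'→3'): TCATGGTTGGAGAATGTTAGCAGCGACTTGAAGGCCGCCTGGGGTATAGAAATGGGGTAGC
Frame +1: GCT ACC CCA TTT CTA TAC CCC AGG CGG CCT TCA AGT CGC TGC TAA CAT TCT CCA ACC ATG — no ATG→stop ORF.
Frame +2: CTA CCC CAT TTC TAT ACC CCA GGC GGC CTT CAA GTC GCT GCT AAC ATT CTC CAA CCA TGA — no ATG→stop ORF.
Frame +3: TAC CCC ATT TCT ATA CCC CAG GCG GCC TTC AAG TCG CTG CTA ACA TTC TCC AAC CAT — no ATG→stop ORF.
Frame -1: TCA TGG TTG GAG AAT GTT AGC AGC GAC TTG AAG GCC GCC TGG GGT ATA GAA ATG GGG TAG — ATG at 52, stop TAG at 58 → 9 nt.
Frame -2: CAT GGT TGG AGA ATG TTA GCA GCG ACT TGA AGG CCG CCT GGG GTA TAG AAA TGG GGT AGC — ATG at 14, stop TGA at 29 → 18 nt.
Frame -3: ATG GTT GGA GAA TGT TAG CAG CGA CTT GAA GGC CGC CTG GGG TAT AGA AAT GGG GTA — ATG at 3, stop TAG at 18 → 18 nt.
Longest: frame -2, positions 14–31, 18 nt = 6 codons = 5 aa. → 6 codons.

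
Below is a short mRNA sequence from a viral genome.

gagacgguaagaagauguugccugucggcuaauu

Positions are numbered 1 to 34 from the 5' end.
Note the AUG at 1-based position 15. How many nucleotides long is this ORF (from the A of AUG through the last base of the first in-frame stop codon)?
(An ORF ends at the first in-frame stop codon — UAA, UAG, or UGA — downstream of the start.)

18

Codons from position 15: AUG (15–17), UUG (18–20), CCU (21–23), GUC (24–26), GGC (27–29), UAA (30–32).
UAA is the first in-frame stop; ORF spans 15–32, 18 nucleotides.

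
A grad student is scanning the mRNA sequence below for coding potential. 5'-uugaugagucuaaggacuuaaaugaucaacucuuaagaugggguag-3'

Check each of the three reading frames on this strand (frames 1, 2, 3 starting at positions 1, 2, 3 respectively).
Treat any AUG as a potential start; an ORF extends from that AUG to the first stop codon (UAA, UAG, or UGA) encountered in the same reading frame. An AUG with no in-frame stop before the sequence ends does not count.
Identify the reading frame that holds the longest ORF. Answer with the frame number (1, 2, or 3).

1

Frame 1: UUG AUG AGU CUA AGG ACU UAA AUG AUC AAC UCU UAA GAU GGG GUA — AUG at 4, stop UAA at 19 → 18 nt; AUG at 22, stop UAA at 34 → 15 nt.
Frame 2: UGA UGA GUC UAA GGA CUU AAA UGA UCA ACU CUU AAG AUG GGG UAG — AUG at 38, stop UAG at 44 → 9 nt.
Frame 3: GAU GAG UCU AAG GAC UUA AAU GAU CAA CUC UUA AGA UGG GGU — no AUG→stop ORF.
Longest ORF is 18 nt in frame 1 (positions 4–21).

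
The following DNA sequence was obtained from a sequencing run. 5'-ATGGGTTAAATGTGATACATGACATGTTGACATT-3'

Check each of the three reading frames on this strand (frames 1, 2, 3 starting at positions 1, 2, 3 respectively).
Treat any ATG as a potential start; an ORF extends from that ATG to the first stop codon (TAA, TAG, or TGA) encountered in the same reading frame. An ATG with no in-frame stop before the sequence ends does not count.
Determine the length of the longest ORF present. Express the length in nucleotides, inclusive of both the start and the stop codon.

12

Frame 1: ATG GGT TAA ATG TGA TAC ATG ACA TGT TGA CAT — ATG at 1, stop TAA at 7 → 9 nt; ATG at 10, stop TGA at 13 → 6 nt; ATG at 19, stop TGA at 28 → 12 nt.
Frame 2: TGG GTT AAA TGT GAT ACA TGA CAT GTT GAC ATT — no ATG→stop ORF.
Frame 3: GGG TTA AAT GTG ATA CAT GAC ATG TTG ACA — no ATG→stop ORF.
Longest: frame 1, positions 19–30, 12 nt = 4 codons = 3 aa. → 12 nucleotides.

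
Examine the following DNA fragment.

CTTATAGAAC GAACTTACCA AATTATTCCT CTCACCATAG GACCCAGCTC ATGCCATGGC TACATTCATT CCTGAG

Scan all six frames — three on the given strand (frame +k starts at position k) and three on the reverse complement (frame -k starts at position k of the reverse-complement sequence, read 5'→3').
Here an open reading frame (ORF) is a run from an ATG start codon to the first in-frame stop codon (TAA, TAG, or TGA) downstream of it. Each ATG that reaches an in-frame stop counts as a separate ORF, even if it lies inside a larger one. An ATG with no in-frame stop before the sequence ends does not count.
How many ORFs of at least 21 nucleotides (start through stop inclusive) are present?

3

Reverse complement (5'→3'): CTCAGGAATGAATGTAGCCATGGCATGAGCTGGGTCCTATGGTGAGAGGAATAATTTGGTAAGTTCGTTCTATAAG
Frame +1: CTT ATA GAA CGA ACT TAC CAA ATT ATT CCT CTC ACC ATA GGA CCC AGC TCA TGC CAT GGC TAC ATT CAT TCC TGA — no ATG→stop ORF.
Frame +2: TTA TAG AAC GAA CTT ACC AAA TTA TTC CTC TCA CCA TAG GAC CCA GCT CAT GCC ATG GCT ACA TTC ATT CCT GAG — no ATG→stop ORF.
Frame +3: TAT AGA ACG AAC TTA CCA AAT TAT TCC TCT CAC CAT AGG ACC CAG CTC ATG CCA TGG CTA CAT TCA TTC CTG — no ATG→stop ORF.
Frame -1: CTC AGG AAT GAA TGT AGC CAT GGC ATG AGC TGG GTC CTA TGG TGA GAG GAA TAA TTT GGT AAG TTC GTT CTA TAA — ATG at 25, stop TGA at 43 → 21 nt.
Frame -2: TCA GGA ATG AAT GTA GCC ATG GCA TGA GCT GGG TCC TAT GGT GAG AGG AAT AAT TTG GTA AGT TCG TTC TAT AAG — ATG at 8, stop TGA at 26 → 21 nt; ATG at 20, stop TGA at 26 → 9 nt.
Frame -3: CAG GAA TGA ATG TAG CCA TGG CAT GAG CTG GGT CCT ATG GTG AGA GGA ATA ATT TGG TAA GTT CGT TCT ATA — ATG at 12, stop TAG at 15 → 6 nt; ATG at 39, stop TAA at 60 → 24 nt.
ORFs ≥ 21 nucleotides: frame -1 25–45 (21 nucleotides), frame -2 8–28 (21 nucleotides), frame -3 39–62 (24 nucleotides). Count = 3.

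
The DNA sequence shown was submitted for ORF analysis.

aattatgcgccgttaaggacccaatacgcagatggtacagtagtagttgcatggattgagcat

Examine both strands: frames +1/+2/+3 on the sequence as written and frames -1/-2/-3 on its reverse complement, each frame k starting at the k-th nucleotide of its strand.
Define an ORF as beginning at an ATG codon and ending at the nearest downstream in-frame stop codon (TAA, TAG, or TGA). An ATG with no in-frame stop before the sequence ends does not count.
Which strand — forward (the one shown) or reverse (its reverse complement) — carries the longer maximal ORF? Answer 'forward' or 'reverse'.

reverse

Reverse complement (5'→3'): ATGCTCAATCCATGCAACTACTACTGTACCATCTGCGTATTGGGTCCTTAACGGCGCATAATT
Frame +1: AAT TAT GCG CCG TTA AGG ACC CAA TAC GCA GAT GGT ACA GTA GTA GTT GCA TGG ATT GAG CAT — no ATG→stop ORF.
Frame +2: ATT ATG CGC CGT TAA GGA CCC AAT ACG CAG ATG GTA CAG TAG TAG TTG CAT GGA TTG AGC — ATG at 5, stop TAA at 14 → 12 nt; ATG at 32, stop TAG at 41 → 12 nt.
Frame +3: TTA TGC GCC GTT AAG GAC CCA ATA CGC AGA TGG TAC AGT AGT AGT TGC ATG GAT TGA GCA — ATG at 51, stop TGA at 57 → 9 nt.
Frame -1: ATG CTC AAT CCA TGC AAC TAC TAC TGT ACC ATC TGC GTA TTG GGT CCT TAA CGG CGC ATA ATT — ATG at 1, stop TAA at 49 → 51 nt.
Frame -2: TGC TCA ATC CAT GCA ACT ACT ACT GTA CCA TCT GCG TAT TGG GTC CTT AAC GGC GCA TAA — no ATG→stop ORF.
Frame -3: GCT CAA TCC ATG CAA CTA CTA CTG TAC CAT CTG CGT ATT GGG TCC TTA ACG GCG CAT AAT — no ATG→stop ORF.
Forward-strand max 12 nt; reverse-strand max 51 nt. The reverse strand has the longer ORF.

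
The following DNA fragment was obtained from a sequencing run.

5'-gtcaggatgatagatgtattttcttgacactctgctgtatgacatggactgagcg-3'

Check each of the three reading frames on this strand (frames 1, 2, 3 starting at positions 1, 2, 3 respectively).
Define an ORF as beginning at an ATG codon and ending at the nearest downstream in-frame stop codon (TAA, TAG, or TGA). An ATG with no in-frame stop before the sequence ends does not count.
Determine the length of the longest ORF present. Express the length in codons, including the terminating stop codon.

Frame 1: GTC AGG ATG ATA GAT GTA TTT TCT TGA CAC TCT GCT GTA TGA CAT GGA CTG AGC — ATG at 7, stop TGA at 25 → 21 nt.
Frame 2: TCA GGA TGA TAG ATG TAT TTT CTT GAC ACT CTG CTG TAT GAC ATG GAC TGA GCG — ATG at 14, stop TGA at 50 → 39 nt; ATG at 44, stop TGA at 50 → 9 nt.
Frame 3: CAG GAT GAT AGA TGT ATT TTC TTG ACA CTC TGC TGT ATG ACA TGG ACT GAG — no ATG→stop ORF.
Longest: frame 2, positions 14–52, 39 nt = 13 codons = 12 aa. → 13 codons.

13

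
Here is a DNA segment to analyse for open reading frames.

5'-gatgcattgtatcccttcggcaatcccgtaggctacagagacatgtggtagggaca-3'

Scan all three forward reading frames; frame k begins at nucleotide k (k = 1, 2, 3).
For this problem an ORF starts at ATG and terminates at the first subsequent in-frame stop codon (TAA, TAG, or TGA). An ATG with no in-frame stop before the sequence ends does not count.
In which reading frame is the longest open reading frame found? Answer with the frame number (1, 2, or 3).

2

Frame 1: GAT GCA TTG TAT CCC TTC GGC AAT CCC GTA GGC TAC AGA GAC ATG TGG TAG GGA — ATG at 43, stop TAG at 49 → 9 nt.
Frame 2: ATG CAT TGT ATC CCT TCG GCA ATC CCG TAG GCT ACA GAG ACA TGT GGT AGG GAC — ATG at 2, stop TAG at 29 → 30 nt.
Frame 3: TGC ATT GTA TCC CTT CGG CAA TCC CGT AGG CTA CAG AGA CAT GTG GTA GGG ACA — no ATG→stop ORF.
Longest ORF is 30 nt in frame 2 (positions 2–31).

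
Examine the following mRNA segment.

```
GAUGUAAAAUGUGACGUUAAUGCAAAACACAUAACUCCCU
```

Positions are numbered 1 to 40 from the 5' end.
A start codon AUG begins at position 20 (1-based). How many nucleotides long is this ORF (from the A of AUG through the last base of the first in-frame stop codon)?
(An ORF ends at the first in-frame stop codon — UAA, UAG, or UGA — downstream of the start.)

Codons from position 20: AUG (20–22), CAA (23–25), AAC (26–28), ACA (29–31), UAA (32–34).
UAA is the first in-frame stop; ORF spans 20–34, 15 nucleotides.

15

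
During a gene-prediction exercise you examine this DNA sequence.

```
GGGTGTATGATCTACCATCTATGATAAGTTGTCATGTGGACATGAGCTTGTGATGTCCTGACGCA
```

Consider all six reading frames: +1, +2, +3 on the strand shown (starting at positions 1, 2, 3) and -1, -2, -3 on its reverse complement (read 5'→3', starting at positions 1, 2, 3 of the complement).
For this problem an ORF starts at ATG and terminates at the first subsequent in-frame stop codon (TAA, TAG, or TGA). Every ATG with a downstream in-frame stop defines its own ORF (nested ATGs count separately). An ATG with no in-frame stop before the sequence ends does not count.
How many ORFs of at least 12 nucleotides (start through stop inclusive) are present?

Reverse complement (5'→3'): TGCGTCAGGACATCACAAGCTCATGTCCACATGACAACTTATCATAGATGGTAGATCATACACCC
Frame +1: GGG TGT ATG ATC TAC CAT CTA TGA TAA GTT GTC ATG TGG ACA TGA GCT TGT GAT GTC CTG ACG — ATG at 7, stop TGA at 22 → 18 nt; ATG at 34, stop TGA at 43 → 12 nt.
Frame +2: GGT GTA TGA TCT ACC ATC TAT GAT AAG TTG TCA TGT GGA CAT GAG CTT GTG ATG TCC TGA CGC — ATG at 53, stop TGA at 59 → 9 nt.
Frame +3: GTG TAT GAT CTA CCA TCT ATG ATA AGT TGT CAT GTG GAC ATG AGC TTG TGA TGT CCT GAC GCA — ATG at 21, stop TGA at 51 → 33 nt; ATG at 42, stop TGA at 51 → 12 nt.
Frame -1: TGC GTC AGG ACA TCA CAA GCT CAT GTC CAC ATG ACA ACT TAT CAT AGA TGG TAG ATC ATA CAC — ATG at 31, stop TAG at 52 → 24 nt.
Frame -2: GCG TCA GGA CAT CAC AAG CTC ATG TCC ACA TGA CAA CTT ATC ATA GAT GGT AGA TCA TAC ACC — ATG at 23, stop TGA at 32 → 12 nt.
Frame -3: CGT CAG GAC ATC ACA AGC TCA TGT CCA CAT GAC AAC TTA TCA TAG ATG GTA GAT CAT ACA CCC — no ATG→stop ORF.
ORFs ≥ 12 nucleotides: frame +1 7–24 (18 nucleotides), frame +1 34–45 (12 nucleotides), frame +3 21–53 (33 nucleotides), frame +3 42–53 (12 nucleotides), frame -1 31–54 (24 nucleotides), frame -2 23–34 (12 nucleotides). Count = 6.

6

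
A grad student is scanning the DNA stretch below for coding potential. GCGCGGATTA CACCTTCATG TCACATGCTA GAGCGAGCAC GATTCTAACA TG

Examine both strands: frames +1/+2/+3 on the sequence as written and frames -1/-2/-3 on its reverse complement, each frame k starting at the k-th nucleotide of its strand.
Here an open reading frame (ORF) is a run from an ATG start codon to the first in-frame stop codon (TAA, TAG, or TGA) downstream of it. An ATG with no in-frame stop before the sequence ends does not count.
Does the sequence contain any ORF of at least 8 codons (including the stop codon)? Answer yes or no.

yes

Reverse complement (5'→3'): CATGTTAGAATCGTGCTCGCTCTAGCATGTGACATGAAGGTGTAATCCGCGC
Frame +1: GCG CGG ATT ACA CCT TCA TGT CAC ATG CTA GAG CGA GCA CGA TTC TAA CAT — ATG at 25, stop TAA at 46 → 24 nt.
Frame +2: CGC GGA TTA CAC CTT CAT GTC ACA TGC TAG AGC GAG CAC GAT TCT AAC ATG — no ATG→stop ORF.
Frame +3: GCG GAT TAC ACC TTC ATG TCA CAT GCT AGA GCG AGC ACG ATT CTA ACA — no ATG→stop ORF.
Frame -1: CAT GTT AGA ATC GTG CTC GCT CTA GCA TGT GAC ATG AAG GTG TAA TCC GCG — ATG at 34, stop TAA at 43 → 12 nt.
Frame -2: ATG TTA GAA TCG TGC TCG CTC TAG CAT GTG ACA TGA AGG TGT AAT CCG CGC — ATG at 2, stop TAG at 23 → 24 nt.
Frame -3: TGT TAG AAT CGT GCT CGC TCT AGC ATG TGA CAT GAA GGT GTA ATC CGC — ATG at 27, stop TGA at 30 → 6 nt.
Frame +1 has an ORF of 8 codons (positions 25–48) ≥ 8, so yes.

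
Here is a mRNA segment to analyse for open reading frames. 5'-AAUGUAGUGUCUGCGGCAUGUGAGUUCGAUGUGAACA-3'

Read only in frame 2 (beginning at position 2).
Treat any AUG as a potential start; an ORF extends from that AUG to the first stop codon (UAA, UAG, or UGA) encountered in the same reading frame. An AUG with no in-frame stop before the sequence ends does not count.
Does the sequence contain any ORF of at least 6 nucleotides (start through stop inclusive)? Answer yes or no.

yes

Frame 2: AUG UAG UGU CUG CGG CAU GUG AGU UCG AUG UGA ACA — AUG at 2, stop UAG at 5 → 6 nt; AUG at 29, stop UGA at 32 → 6 nt.
Frame 2 has an ORF of 6 nucleotides (positions 2–7) ≥ 6, so yes.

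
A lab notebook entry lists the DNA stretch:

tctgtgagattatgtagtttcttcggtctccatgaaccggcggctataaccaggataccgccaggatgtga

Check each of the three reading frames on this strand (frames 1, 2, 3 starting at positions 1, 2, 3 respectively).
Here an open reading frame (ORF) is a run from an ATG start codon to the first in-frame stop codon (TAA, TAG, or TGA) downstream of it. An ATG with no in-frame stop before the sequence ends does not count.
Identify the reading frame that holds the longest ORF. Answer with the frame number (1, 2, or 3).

2

Frame 1: TCT GTG AGA TTA TGT AGT TTC TTC GGT CTC CAT GAA CCG GCG GCT ATA ACC AGG ATA CCG CCA GGA TGT — no ATG→stop ORF.
Frame 2: CTG TGA GAT TAT GTA GTT TCT TCG GTC TCC ATG AAC CGG CGG CTA TAA CCA GGA TAC CGC CAG GAT GTG — ATG at 32, stop TAA at 47 → 18 nt.
Frame 3: TGT GAG ATT ATG TAG TTT CTT CGG TCT CCA TGA ACC GGC GGC TAT AAC CAG GAT ACC GCC AGG ATG TGA — ATG at 12, stop TAG at 15 → 6 nt; ATG at 66, stop TGA at 69 → 6 nt.
Longest ORF is 18 nt in frame 2 (positions 32–49).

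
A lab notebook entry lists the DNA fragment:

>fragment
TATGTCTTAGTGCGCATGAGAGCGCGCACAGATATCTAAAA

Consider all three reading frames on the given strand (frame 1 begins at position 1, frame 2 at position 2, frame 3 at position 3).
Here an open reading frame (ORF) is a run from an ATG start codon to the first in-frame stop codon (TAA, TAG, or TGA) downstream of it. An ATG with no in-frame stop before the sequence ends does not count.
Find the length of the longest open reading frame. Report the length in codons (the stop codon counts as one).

Frame 1: TAT GTC TTA GTG CGC ATG AGA GCG CGC ACA GAT ATC TAA — ATG at 16, stop TAA at 37 → 24 nt.
Frame 2: ATG TCT TAG TGC GCA TGA GAG CGC GCA CAG ATA TCT AAA — ATG at 2, stop TAG at 8 → 9 nt.
Frame 3: TGT CTT AGT GCG CAT GAG AGC GCG CAC AGA TAT CTA AAA — no ATG→stop ORF.
Longest: frame 1, positions 16–39, 24 nt = 8 codons = 7 aa. → 8 codons.

8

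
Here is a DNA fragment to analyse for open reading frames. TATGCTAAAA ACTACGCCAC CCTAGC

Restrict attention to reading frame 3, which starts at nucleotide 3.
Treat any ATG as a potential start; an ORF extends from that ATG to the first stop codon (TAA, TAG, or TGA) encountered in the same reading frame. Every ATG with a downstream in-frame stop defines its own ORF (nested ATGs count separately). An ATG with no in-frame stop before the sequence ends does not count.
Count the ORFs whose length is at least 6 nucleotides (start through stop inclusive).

0

Frame 3: TGC TAA AAA CTA CGC CAC CCT AGC — no ATG→stop ORF.
No ORF reaches 6 nucleotides. Count = 0.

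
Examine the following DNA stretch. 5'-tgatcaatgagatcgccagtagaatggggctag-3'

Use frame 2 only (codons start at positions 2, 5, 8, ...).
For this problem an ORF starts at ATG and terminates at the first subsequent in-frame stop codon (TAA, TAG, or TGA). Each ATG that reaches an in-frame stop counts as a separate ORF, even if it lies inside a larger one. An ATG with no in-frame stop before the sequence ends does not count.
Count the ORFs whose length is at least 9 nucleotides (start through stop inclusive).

0

Frame 2: GAT CAA TGA GAT CGC CAG TAG AAT GGG GCT — no ATG→stop ORF.
No ORF reaches 9 nucleotides. Count = 0.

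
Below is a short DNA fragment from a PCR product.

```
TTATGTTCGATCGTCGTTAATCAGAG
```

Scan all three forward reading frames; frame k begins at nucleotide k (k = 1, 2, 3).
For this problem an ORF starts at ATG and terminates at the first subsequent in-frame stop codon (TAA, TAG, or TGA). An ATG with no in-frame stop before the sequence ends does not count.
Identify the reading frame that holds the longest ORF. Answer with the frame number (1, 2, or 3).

3

Frame 1: TTA TGT TCG ATC GTC GTT AAT CAG — no ATG→stop ORF.
Frame 2: TAT GTT CGA TCG TCG TTA ATC AGA — no ATG→stop ORF.
Frame 3: ATG TTC GAT CGT CGT TAA TCA GAG — ATG at 3, stop TAA at 18 → 18 nt.
Longest ORF is 18 nt in frame 3 (positions 3–20).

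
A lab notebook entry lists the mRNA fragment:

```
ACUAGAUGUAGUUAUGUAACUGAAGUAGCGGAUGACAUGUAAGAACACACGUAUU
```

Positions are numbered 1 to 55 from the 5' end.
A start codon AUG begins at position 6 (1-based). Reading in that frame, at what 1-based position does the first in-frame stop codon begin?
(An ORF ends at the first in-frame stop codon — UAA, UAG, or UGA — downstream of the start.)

9

Codons from position 6: AUG (6–8), UAG (9–11).
UAG is a stop codon; it begins at position 9.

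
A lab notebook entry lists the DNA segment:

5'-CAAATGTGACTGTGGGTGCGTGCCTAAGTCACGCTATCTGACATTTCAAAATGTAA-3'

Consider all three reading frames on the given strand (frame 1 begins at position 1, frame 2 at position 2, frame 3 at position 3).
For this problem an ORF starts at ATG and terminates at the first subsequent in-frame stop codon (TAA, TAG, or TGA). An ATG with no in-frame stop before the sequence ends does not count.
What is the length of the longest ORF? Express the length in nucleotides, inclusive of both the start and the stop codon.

Frame 1: CAA ATG TGA CTG TGG GTG CGT GCC TAA GTC ACG CTA TCT GAC ATT TCA AAA TGT — ATG at 4, stop TGA at 7 → 6 nt.
Frame 2: AAA TGT GAC TGT GGG TGC GTG CCT AAG TCA CGC TAT CTG ACA TTT CAA AAT GTA — no ATG→stop ORF.
Frame 3: AAT GTG ACT GTG GGT GCG TGC CTA AGT CAC GCT ATC TGA CAT TTC AAA ATG TAA — ATG at 51, stop TAA at 54 → 6 nt.
Longest: frame 1, positions 4–9, 6 nt = 2 codons = 1 aa. → 6 nucleotides.

6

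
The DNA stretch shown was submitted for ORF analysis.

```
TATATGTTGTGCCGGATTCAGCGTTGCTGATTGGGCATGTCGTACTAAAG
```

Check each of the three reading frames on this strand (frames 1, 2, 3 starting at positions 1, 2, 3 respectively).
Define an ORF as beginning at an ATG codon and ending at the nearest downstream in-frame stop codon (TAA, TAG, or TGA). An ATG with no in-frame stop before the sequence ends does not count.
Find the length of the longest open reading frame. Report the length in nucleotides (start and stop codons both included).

27

Frame 1: TAT ATG TTG TGC CGG ATT CAG CGT TGC TGA TTG GGC ATG TCG TAC TAA — ATG at 4, stop TGA at 28 → 27 nt; ATG at 37, stop TAA at 46 → 12 nt.
Frame 2: ATA TGT TGT GCC GGA TTC AGC GTT GCT GAT TGG GCA TGT CGT ACT AAA — no ATG→stop ORF.
Frame 3: TAT GTT GTG CCG GAT TCA GCG TTG CTG ATT GGG CAT GTC GTA CTA AAG — no ATG→stop ORF.
Longest: frame 1, positions 4–30, 27 nt = 9 codons = 8 aa. → 27 nucleotides.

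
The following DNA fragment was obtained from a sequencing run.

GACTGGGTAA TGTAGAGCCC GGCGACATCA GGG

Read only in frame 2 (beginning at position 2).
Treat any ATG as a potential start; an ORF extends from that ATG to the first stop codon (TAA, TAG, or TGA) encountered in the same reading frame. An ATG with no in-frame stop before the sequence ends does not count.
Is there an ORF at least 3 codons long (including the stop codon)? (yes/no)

no

Frame 2: ACT GGG TAA TGT AGA GCC CGG CGA CAT CAG — no ATG→stop ORF.
Largest ORF found is 0 codons < 3, so no.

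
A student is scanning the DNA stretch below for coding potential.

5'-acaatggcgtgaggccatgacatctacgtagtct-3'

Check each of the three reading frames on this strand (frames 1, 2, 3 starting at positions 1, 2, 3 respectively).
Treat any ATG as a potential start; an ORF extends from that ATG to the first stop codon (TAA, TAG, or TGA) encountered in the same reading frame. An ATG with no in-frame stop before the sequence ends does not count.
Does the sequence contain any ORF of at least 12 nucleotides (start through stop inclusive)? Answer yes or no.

yes

Frame 1: ACA ATG GCG TGA GGC CAT GAC ATC TAC GTA GTC — ATG at 4, stop TGA at 10 → 9 nt.
Frame 2: CAA TGG CGT GAG GCC ATG ACA TCT ACG TAG TCT — ATG at 17, stop TAG at 29 → 15 nt.
Frame 3: AAT GGC GTG AGG CCA TGA CAT CTA CGT AGT — no ATG→stop ORF.
Frame 2 has an ORF of 15 nucleotides (positions 17–31) ≥ 12, so yes.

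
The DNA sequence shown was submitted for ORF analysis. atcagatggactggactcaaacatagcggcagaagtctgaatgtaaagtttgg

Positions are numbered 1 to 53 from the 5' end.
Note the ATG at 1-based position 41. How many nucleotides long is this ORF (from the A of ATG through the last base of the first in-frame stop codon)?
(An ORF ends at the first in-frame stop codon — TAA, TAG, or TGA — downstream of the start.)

Codons from position 41: ATG (41–43), TAA (44–46).
TAA is the first in-frame stop; ORF spans 41–46, 6 nucleotides.

6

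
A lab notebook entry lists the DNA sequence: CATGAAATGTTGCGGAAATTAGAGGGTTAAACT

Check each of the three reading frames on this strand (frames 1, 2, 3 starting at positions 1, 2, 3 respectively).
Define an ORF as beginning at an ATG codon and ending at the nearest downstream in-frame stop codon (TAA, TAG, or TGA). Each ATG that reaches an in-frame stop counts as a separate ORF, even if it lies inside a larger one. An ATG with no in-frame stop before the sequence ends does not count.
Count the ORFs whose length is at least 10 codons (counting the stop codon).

0

Frame 1: CAT GAA ATG TTG CGG AAA TTA GAG GGT TAA ACT — ATG at 7, stop TAA at 28 → 24 nt.
Frame 2: ATG AAA TGT TGC GGA AAT TAG AGG GTT AAA — ATG at 2, stop TAG at 20 → 21 nt.
Frame 3: TGA AAT GTT GCG GAA ATT AGA GGG TTA AAC — no ATG→stop ORF.
No ORF reaches 10 codons. Count = 0.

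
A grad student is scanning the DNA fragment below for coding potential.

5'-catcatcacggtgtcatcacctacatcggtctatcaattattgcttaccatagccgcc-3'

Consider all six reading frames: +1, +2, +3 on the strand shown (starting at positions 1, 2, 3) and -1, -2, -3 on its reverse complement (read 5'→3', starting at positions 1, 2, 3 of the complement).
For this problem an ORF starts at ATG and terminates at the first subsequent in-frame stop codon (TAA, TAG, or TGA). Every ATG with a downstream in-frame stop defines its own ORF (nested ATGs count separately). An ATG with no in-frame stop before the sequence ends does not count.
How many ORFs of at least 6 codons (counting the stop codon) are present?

1

Reverse complement (5'→3'): GGCGGCTATGGTAAGCAATAATTGATAGACCGATGTAGGTGATGACACCGTGATGATG
Frame +1: CAT CAT CAC GGT GTC ATC ACC TAC ATC GGT CTA TCA ATT ATT GCT TAC CAT AGC CGC — no ATG→stop ORF.
Frame +2: ATC ATC ACG GTG TCA TCA CCT ACA TCG GTC TAT CAA TTA TTG CTT ACC ATA GCC GCC — no ATG→stop ORF.
Frame +3: TCA TCA CGG TGT CAT CAC CTA CAT CGG TCT ATC AAT TAT TGC TTA CCA TAG CCG — no ATG→stop ORF.
Frame -1: GGC GGC TAT GGT AAG CAA TAA TTG ATA GAC CGA TGT AGG TGA TGA CAC CGT GAT GAT — no ATG→stop ORF.
Frame -2: GCG GCT ATG GTA AGC AAT AAT TGA TAG ACC GAT GTA GGT GAT GAC ACC GTG ATG ATG — ATG at 8, stop TGA at 23 → 18 nt.
Frame -3: CGG CTA TGG TAA GCA ATA ATT GAT AGA CCG ATG TAG GTG ATG ACA CCG TGA TGA — ATG at 33, stop TAG at 36 → 6 nt; ATG at 42, stop TGA at 51 → 12 nt.
ORFs ≥ 6 codons: frame -2 8–25 (6 codons). Count = 1.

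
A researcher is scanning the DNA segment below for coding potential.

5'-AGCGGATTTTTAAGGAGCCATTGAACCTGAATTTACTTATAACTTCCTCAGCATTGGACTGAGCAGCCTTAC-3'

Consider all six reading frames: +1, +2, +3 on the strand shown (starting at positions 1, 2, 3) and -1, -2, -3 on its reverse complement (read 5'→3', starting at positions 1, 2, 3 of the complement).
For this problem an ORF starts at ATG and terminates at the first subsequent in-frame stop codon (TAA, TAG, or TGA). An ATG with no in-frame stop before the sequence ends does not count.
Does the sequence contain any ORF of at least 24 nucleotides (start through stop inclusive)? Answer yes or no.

Reverse complement (5'→3'): GTAAGGCTGCTCAGTCCAATGCTGAGGAAGTTATAAGTAAATTCAGGTTCAATGGCTCCTTAAAAATCCGCT
Frame +1: AGC GGA TTT TTA AGG AGC CAT TGA ACC TGA ATT TAC TTA TAA CTT CCT CAG CAT TGG ACT GAG CAG CCT TAC — no ATG→stop ORF.
Frame +2: GCG GAT TTT TAA GGA GCC ATT GAA CCT GAA TTT ACT TAT AAC TTC CTC AGC ATT GGA CTG AGC AGC CTT — no ATG→stop ORF.
Frame +3: CGG ATT TTT AAG GAG CCA TTG AAC CTG AAT TTA CTT ATA ACT TCC TCA GCA TTG GAC TGA GCA GCC TTA — no ATG→stop ORF.
Frame -1: GTA AGG CTG CTC AGT CCA ATG CTG AGG AAG TTA TAA GTA AAT TCA GGT TCA ATG GCT CCT TAA AAA TCC GCT — ATG at 19, stop TAA at 34 → 18 nt; ATG at 52, stop TAA at 61 → 12 nt.
Frame -2: TAA GGC TGC TCA GTC CAA TGC TGA GGA AGT TAT AAG TAA ATT CAG GTT CAA TGG CTC CTT AAA AAT CCG — no ATG→stop ORF.
Frame -3: AAG GCT GCT CAG TCC AAT GCT GAG GAA GTT ATA AGT AAA TTC AGG TTC AAT GGC TCC TTA AAA ATC CGC — no ATG→stop ORF.
Largest ORF found is 18 nucleotides < 24, so no.

no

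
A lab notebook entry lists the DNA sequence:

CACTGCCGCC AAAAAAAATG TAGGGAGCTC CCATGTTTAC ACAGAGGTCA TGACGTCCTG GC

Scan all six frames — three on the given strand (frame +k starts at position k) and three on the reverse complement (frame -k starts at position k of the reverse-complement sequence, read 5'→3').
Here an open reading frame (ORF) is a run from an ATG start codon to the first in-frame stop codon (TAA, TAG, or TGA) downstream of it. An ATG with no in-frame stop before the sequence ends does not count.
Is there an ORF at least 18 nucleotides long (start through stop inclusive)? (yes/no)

Reverse complement (5'→3'): GCCAGGACGTCATGACCTCTGTGTAAACATGGGAGCTCCCTACATTTTTTTTGGCGGCAGTG
Frame +1: CAC TGC CGC CAA AAA AAA TGT AGG GAG CTC CCA TGT TTA CAC AGA GGT CAT GAC GTC CTG — no ATG→stop ORF.
Frame +2: ACT GCC GCC AAA AAA AAT GTA GGG AGC TCC CAT GTT TAC ACA GAG GTC ATG ACG TCC TGG — no ATG→stop ORF.
Frame +3: CTG CCG CCA AAA AAA ATG TAG GGA GCT CCC ATG TTT ACA CAG AGG TCA TGA CGT CCT GGC — ATG at 18, stop TAG at 21 → 6 nt; ATG at 33, stop TGA at 51 → 21 nt.
Frame -1: GCC AGG ACG TCA TGA CCT CTG TGT AAA CAT GGG AGC TCC CTA CAT TTT TTT TGG CGG CAG — no ATG→stop ORF.
Frame -2: CCA GGA CGT CAT GAC CTC TGT GTA AAC ATG GGA GCT CCC TAC ATT TTT TTT GGC GGC AGT — no ATG→stop ORF.
Frame -3: CAG GAC GTC ATG ACC TCT GTG TAA ACA TGG GAG CTC CCT ACA TTT TTT TTG GCG GCA GTG — ATG at 12, stop TAA at 24 → 15 nt.
Frame +3 has an ORF of 21 nucleotides (positions 33–53) ≥ 18, so yes.

yes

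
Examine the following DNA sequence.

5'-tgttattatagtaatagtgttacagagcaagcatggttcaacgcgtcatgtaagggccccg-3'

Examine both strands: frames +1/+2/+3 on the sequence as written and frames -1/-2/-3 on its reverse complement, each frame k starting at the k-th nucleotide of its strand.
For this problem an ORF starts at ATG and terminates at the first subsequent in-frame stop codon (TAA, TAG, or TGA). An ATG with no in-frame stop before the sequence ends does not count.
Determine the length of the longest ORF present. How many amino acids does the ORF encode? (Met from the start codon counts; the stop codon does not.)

6

Reverse complement (5'→3'): CGGGGCCCTTACATGACGCGTTGAACCATGCTTGCTCTGTAACACTATTACTATAATAACA
Frame +1: TGT TAT TAT AGT AAT AGT GTT ACA GAG CAA GCA TGG TTC AAC GCG TCA TGT AAG GGC CCC — no ATG→stop ORF.
Frame +2: GTT ATT ATA GTA ATA GTG TTA CAG AGC AAG CAT GGT TCA ACG CGT CAT GTA AGG GCC CCG — no ATG→stop ORF.
Frame +3: TTA TTA TAG TAA TAG TGT TAC AGA GCA AGC ATG GTT CAA CGC GTC ATG TAA GGG CCC — ATG at 33, stop TAA at 51 → 21 nt; ATG at 48, stop TAA at 51 → 6 nt.
Frame -1: CGG GGC CCT TAC ATG ACG CGT TGA ACC ATG CTT GCT CTG TAA CAC TAT TAC TAT AAT AAC — ATG at 13, stop TGA at 22 → 12 nt; ATG at 28, stop TAA at 40 → 15 nt.
Frame -2: GGG GCC CTT ACA TGA CGC GTT GAA CCA TGC TTG CTC TGT AAC ACT ATT ACT ATA ATA ACA — no ATG→stop ORF.
Frame -3: GGG CCC TTA CAT GAC GCG TTG AAC CAT GCT TGC TCT GTA ACA CTA TTA CTA TAA TAA — no ATG→stop ORF.
Longest: frame +3, positions 33–53, 21 nt = 7 codons = 6 aa. → 6 amino acids.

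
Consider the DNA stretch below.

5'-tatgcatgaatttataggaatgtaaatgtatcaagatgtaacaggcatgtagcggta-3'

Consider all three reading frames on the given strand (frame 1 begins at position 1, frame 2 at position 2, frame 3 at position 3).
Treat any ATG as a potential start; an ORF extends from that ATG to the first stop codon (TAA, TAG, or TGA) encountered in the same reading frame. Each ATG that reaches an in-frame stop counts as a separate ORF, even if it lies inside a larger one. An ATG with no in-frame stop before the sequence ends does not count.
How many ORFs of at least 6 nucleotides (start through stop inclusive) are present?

6

Frame 1: TAT GCA TGA ATT TAT AGG AAT GTA AAT GTA TCA AGA TGT AAC AGG CAT GTA GCG GTA — no ATG→stop ORF.
Frame 2: ATG CAT GAA TTT ATA GGA ATG TAA ATG TAT CAA GAT GTA ACA GGC ATG TAG CGG — ATG at 2, stop TAA at 23 → 24 nt; ATG at 20, stop TAA at 23 → 6 nt; ATG at 26, stop TAG at 50 → 27 nt; ATG at 47, stop TAG at 50 → 6 nt.
Frame 3: TGC ATG AAT TTA TAG GAA TGT AAA TGT ATC AAG ATG TAA CAG GCA TGT AGC GGT — ATG at 6, stop TAG at 15 → 12 nt; ATG at 36, stop TAA at 39 → 6 nt.
ORFs ≥ 6 nucleotides: frame 2 2–25 (24 nucleotides), frame 2 20–25 (6 nucleotides), frame 2 26–52 (27 nucleotides), frame 2 47–52 (6 nucleotides), frame 3 6–17 (12 nucleotides), frame 3 36–41 (6 nucleotides). Count = 6.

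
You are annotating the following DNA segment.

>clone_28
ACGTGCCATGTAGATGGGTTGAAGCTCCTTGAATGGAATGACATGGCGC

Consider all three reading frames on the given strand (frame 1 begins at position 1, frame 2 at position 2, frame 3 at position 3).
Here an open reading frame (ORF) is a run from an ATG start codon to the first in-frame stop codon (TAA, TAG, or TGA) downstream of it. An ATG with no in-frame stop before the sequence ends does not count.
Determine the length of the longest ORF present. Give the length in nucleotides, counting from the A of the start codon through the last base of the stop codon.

Frame 1: ACG TGC CAT GTA GAT GGG TTG AAG CTC CTT GAA TGG AAT GAC ATG GCG — no ATG→stop ORF.
Frame 2: CGT GCC ATG TAG ATG GGT TGA AGC TCC TTG AAT GGA ATG ACA TGG CGC — ATG at 8, stop TAG at 11 → 6 nt; ATG at 14, stop TGA at 20 → 9 nt.
Frame 3: GTG CCA TGT AGA TGG GTT GAA GCT CCT TGA ATG GAA TGA CAT GGC — ATG at 33, stop TGA at 39 → 9 nt.
Longest: frame 2, positions 14–22, 9 nt = 3 codons = 2 aa. → 9 nucleotides.

9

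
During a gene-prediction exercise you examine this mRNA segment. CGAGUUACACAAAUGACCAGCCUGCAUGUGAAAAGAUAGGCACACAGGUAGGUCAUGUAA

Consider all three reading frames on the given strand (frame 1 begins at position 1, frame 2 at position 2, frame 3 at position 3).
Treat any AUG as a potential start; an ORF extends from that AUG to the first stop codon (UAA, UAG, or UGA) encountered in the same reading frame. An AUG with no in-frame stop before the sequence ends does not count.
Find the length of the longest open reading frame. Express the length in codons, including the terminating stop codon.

Frame 1: CGA GUU ACA CAA AUG ACC AGC CUG CAU GUG AAA AGA UAG GCA CAC AGG UAG GUC AUG UAA — AUG at 13, stop UAG at 37 → 27 nt; AUG at 55, stop UAA at 58 → 6 nt.
Frame 2: GAG UUA CAC AAA UGA CCA GCC UGC AUG UGA AAA GAU AGG CAC ACA GGU AGG UCA UGU — AUG at 26, stop UGA at 29 → 6 nt.
Frame 3: AGU UAC ACA AAU GAC CAG CCU GCA UGU GAA AAG AUA GGC ACA CAG GUA GGU CAU GUA — no AUG→stop ORF.
Longest: frame 1, positions 13–39, 27 nt = 9 codons = 8 aa. → 9 codons.

9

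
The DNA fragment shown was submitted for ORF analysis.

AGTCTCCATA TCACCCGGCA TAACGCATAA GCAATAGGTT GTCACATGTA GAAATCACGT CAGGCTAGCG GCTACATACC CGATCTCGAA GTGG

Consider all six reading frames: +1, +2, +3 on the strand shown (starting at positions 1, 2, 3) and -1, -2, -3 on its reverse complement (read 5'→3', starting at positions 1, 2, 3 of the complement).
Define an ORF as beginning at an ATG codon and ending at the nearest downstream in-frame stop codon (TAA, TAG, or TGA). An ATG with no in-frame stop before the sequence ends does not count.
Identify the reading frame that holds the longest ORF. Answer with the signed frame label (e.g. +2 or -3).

Reverse complement (5'→3'): CCACTTCGAGATCGGGTATGTAGCCGCTAGCCTGACGTGATTTCTACATGTGACAACCTATTGCTTATGCGTTATGCCGGGTGATATGGAGACT
Frame +1: AGT CTC CAT ATC ACC CGG CAT AAC GCA TAA GCA ATA GGT TGT CAC ATG TAG AAA TCA CGT CAG GCT AGC GGC TAC ATA CCC GAT CTC GAA GTG — ATG at 46, stop TAG at 49 → 6 nt.
Frame +2: GTC TCC ATA TCA CCC GGC ATA ACG CAT AAG CAA TAG GTT GTC ACA TGT AGA AAT CAC GTC AGG CTA GCG GCT ACA TAC CCG ATC TCG AAG TGG — no ATG→stop ORF.
Frame +3: TCT CCA TAT CAC CCG GCA TAA CGC ATA AGC AAT AGG TTG TCA CAT GTA GAA ATC ACG TCA GGC TAG CGG CTA CAT ACC CGA TCT CGA AGT — no ATG→stop ORF.
Frame -1: CCA CTT CGA GAT CGG GTA TGT AGC CGC TAG CCT GAC GTG ATT TCT ACA TGT GAC AAC CTA TTG CTT ATG CGT TAT GCC GGG TGA TAT GGA GAC — ATG at 67, stop TGA at 82 → 18 nt.
Frame -2: CAC TTC GAG ATC GGG TAT GTA GCC GCT AGC CTG ACG TGA TTT CTA CAT GTG ACA ACC TAT TGC TTA TGC GTT ATG CCG GGT GAT ATG GAG ACT — no ATG→stop ORF.
Frame -3: ACT TCG AGA TCG GGT ATG TAG CCG CTA GCC TGA CGT GAT TTC TAC ATG TGA CAA CCT ATT GCT TAT GCG TTA TGC CGG GTG ATA TGG AGA — ATG at 18, stop TAG at 21 → 6 nt; ATG at 48, stop TGA at 51 → 6 nt.
Longest ORF is 18 nt in frame -1 (positions 67–84).

-1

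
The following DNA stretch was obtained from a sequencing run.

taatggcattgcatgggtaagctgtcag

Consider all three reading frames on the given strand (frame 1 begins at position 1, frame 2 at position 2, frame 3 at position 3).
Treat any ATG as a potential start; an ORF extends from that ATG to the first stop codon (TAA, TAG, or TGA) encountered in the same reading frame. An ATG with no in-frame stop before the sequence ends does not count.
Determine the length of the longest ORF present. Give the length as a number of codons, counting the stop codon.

Frame 1: TAA TGG CAT TGC ATG GGT AAG CTG TCA — no ATG→stop ORF.
Frame 2: AAT GGC ATT GCA TGG GTA AGC TGT CAG — no ATG→stop ORF.
Frame 3: ATG GCA TTG CAT GGG TAA GCT GTC — ATG at 3, stop TAA at 18 → 18 nt.
Longest: frame 3, positions 3–20, 18 nt = 6 codons = 5 aa. → 6 codons.

6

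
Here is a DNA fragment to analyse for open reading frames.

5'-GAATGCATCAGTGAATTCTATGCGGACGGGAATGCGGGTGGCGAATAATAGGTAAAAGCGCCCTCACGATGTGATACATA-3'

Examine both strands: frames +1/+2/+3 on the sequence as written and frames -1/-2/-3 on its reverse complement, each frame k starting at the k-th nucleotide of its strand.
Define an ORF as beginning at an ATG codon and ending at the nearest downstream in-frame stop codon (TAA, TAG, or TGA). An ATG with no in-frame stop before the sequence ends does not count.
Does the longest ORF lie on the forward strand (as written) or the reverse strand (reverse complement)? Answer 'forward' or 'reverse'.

reverse

Reverse complement (5'→3'): TATGTATCACATCGTGAGGGCGCTTTTACCTATTATTCGCCACCCGCATTCCCGTCCGCATAGAATTCACTGATGCATTC
Frame +1: GAA TGC ATC AGT GAA TTC TAT GCG GAC GGG AAT GCG GGT GGC GAA TAA TAG GTA AAA GCG CCC TCA CGA TGT GAT ACA — no ATG→stop ORF.
Frame +2: AAT GCA TCA GTG AAT TCT ATG CGG ACG GGA ATG CGG GTG GCG AAT AAT AGG TAA AAG CGC CCT CAC GAT GTG ATA CAT — ATG at 20, stop TAA at 53 → 36 nt; ATG at 32, stop TAA at 53 → 24 nt.
Frame +3: ATG CAT CAG TGA ATT CTA TGC GGA CGG GAA TGC GGG TGG CGA ATA ATA GGT AAA AGC GCC CTC ACG ATG TGA TAC ATA — ATG at 3, stop TGA at 12 → 12 nt; ATG at 69, stop TGA at 72 → 6 nt.
Frame -1: TAT GTA TCA CAT CGT GAG GGC GCT TTT ACC TAT TAT TCG CCA CCC GCA TTC CCG TCC GCA TAG AAT TCA CTG ATG CAT — no ATG→stop ORF.
Frame -2: ATG TAT CAC ATC GTG AGG GCG CTT TTA CCT ATT ATT CGC CAC CCG CAT TCC CGT CCG CAT AGA ATT CAC TGA TGC ATT — ATG at 2, stop TGA at 71 → 72 nt.
Frame -3: TGT ATC ACA TCG TGA GGG CGC TTT TAC CTA TTA TTC GCC ACC CGC ATT CCC GTC CGC ATA GAA TTC ACT GAT GCA TTC — no ATG→stop ORF.
Forward-strand max 36 nt; reverse-strand max 72 nt. The reverse strand has the longer ORF.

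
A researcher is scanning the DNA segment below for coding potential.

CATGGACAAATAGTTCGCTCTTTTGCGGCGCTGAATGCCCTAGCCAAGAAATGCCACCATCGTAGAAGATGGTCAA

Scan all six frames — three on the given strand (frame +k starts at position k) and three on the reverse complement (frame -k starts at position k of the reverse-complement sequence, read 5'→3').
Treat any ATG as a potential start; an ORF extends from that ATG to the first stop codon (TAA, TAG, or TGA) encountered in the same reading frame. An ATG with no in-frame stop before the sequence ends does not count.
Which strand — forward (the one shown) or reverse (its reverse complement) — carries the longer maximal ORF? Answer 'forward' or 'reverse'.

Reverse complement (5'→3'): TTGACCATCTTCTACGATGGTGGCATTTCTTGGCTAGGGCATTCAGCGCCGCAAAAGAGCGAACTATTTGTCCATG
Frame +1: CAT GGA CAA ATA GTT CGC TCT TTT GCG GCG CTG AAT GCC CTA GCC AAG AAA TGC CAC CAT CGT AGA AGA TGG TCA — no ATG→stop ORF.
Frame +2: ATG GAC AAA TAG TTC GCT CTT TTG CGG CGC TGA ATG CCC TAG CCA AGA AAT GCC ACC ATC GTA GAA GAT GGT CAA — ATG at 2, stop TAG at 11 → 12 nt; ATG at 35, stop TAG at 41 → 9 nt.
Frame +3: TGG ACA AAT AGT TCG CTC TTT TGC GGC GCT GAA TGC CCT AGC CAA GAA ATG CCA CCA TCG TAG AAG ATG GTC — ATG at 51, stop TAG at 63 → 15 nt.
Frame -1: TTG ACC ATC TTC TAC GAT GGT GGC ATT TCT TGG CTA GGG CAT TCA GCG CCG CAA AAG AGC GAA CTA TTT GTC CAT — no ATG→stop ORF.
Frame -2: TGA CCA TCT TCT ACG ATG GTG GCA TTT CTT GGC TAG GGC ATT CAG CGC CGC AAA AGA GCG AAC TAT TTG TCC ATG — ATG at 17, stop TAG at 35 → 21 nt.
Frame -3: GAC CAT CTT CTA CGA TGG TGG CAT TTC TTG GCT AGG GCA TTC AGC GCC GCA AAA GAG CGA ACT ATT TGT CCA — no ATG→stop ORF.
Forward-strand max 15 nt; reverse-strand max 21 nt. The reverse strand has the longer ORF.

reverse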